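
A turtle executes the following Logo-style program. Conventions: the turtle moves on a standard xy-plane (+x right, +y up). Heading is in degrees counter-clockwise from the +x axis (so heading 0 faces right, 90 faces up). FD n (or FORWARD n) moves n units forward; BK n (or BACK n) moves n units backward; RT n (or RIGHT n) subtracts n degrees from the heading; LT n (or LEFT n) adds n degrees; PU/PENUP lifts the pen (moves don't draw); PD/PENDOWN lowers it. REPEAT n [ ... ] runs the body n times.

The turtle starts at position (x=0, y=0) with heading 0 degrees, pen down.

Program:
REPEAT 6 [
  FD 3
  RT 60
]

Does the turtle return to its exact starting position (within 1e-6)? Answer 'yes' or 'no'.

Executing turtle program step by step:
Start: pos=(0,0), heading=0, pen down
REPEAT 6 [
  -- iteration 1/6 --
  FD 3: (0,0) -> (3,0) [heading=0, draw]
  RT 60: heading 0 -> 300
  -- iteration 2/6 --
  FD 3: (3,0) -> (4.5,-2.598) [heading=300, draw]
  RT 60: heading 300 -> 240
  -- iteration 3/6 --
  FD 3: (4.5,-2.598) -> (3,-5.196) [heading=240, draw]
  RT 60: heading 240 -> 180
  -- iteration 4/6 --
  FD 3: (3,-5.196) -> (0,-5.196) [heading=180, draw]
  RT 60: heading 180 -> 120
  -- iteration 5/6 --
  FD 3: (0,-5.196) -> (-1.5,-2.598) [heading=120, draw]
  RT 60: heading 120 -> 60
  -- iteration 6/6 --
  FD 3: (-1.5,-2.598) -> (0,0) [heading=60, draw]
  RT 60: heading 60 -> 0
]
Final: pos=(0,0), heading=0, 6 segment(s) drawn

Start position: (0, 0)
Final position: (0, 0)
Distance = 0; < 1e-6 -> CLOSED

Answer: yes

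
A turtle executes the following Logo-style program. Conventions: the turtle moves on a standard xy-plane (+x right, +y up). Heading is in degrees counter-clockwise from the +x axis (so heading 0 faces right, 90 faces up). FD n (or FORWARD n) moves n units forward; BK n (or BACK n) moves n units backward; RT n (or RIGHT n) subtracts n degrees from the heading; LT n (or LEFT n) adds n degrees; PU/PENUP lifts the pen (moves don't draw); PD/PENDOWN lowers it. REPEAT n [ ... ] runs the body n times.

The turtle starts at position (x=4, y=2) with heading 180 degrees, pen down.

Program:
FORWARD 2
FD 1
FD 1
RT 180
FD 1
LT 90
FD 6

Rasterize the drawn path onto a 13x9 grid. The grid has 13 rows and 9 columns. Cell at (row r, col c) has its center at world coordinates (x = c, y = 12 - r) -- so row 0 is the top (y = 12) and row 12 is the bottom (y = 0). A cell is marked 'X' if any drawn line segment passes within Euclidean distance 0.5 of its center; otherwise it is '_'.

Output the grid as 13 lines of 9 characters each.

Answer: _________
_________
_________
_________
_X_______
_X_______
_X_______
_X_______
_X_______
_X_______
XXXXX____
_________
_________

Derivation:
Segment 0: (4,2) -> (2,2)
Segment 1: (2,2) -> (1,2)
Segment 2: (1,2) -> (0,2)
Segment 3: (0,2) -> (1,2)
Segment 4: (1,2) -> (1,8)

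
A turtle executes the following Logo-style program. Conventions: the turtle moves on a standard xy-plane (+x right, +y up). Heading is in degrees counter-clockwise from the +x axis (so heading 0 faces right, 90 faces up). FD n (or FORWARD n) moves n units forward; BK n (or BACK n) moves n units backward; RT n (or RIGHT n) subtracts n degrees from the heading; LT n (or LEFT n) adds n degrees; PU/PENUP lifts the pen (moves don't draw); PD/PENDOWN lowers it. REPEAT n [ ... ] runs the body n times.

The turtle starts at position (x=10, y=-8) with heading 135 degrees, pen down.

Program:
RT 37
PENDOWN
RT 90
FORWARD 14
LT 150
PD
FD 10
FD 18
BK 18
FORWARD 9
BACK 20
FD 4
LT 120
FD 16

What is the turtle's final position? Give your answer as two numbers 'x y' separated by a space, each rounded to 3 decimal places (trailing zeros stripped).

Executing turtle program step by step:
Start: pos=(10,-8), heading=135, pen down
RT 37: heading 135 -> 98
PD: pen down
RT 90: heading 98 -> 8
FD 14: (10,-8) -> (23.864,-6.052) [heading=8, draw]
LT 150: heading 8 -> 158
PD: pen down
FD 10: (23.864,-6.052) -> (14.592,-2.306) [heading=158, draw]
FD 18: (14.592,-2.306) -> (-2.097,4.437) [heading=158, draw]
BK 18: (-2.097,4.437) -> (14.592,-2.306) [heading=158, draw]
FD 9: (14.592,-2.306) -> (6.247,1.066) [heading=158, draw]
BK 20: (6.247,1.066) -> (24.791,-6.426) [heading=158, draw]
FD 4: (24.791,-6.426) -> (21.082,-4.928) [heading=158, draw]
LT 120: heading 158 -> 278
FD 16: (21.082,-4.928) -> (23.309,-20.772) [heading=278, draw]
Final: pos=(23.309,-20.772), heading=278, 8 segment(s) drawn

Answer: 23.309 -20.772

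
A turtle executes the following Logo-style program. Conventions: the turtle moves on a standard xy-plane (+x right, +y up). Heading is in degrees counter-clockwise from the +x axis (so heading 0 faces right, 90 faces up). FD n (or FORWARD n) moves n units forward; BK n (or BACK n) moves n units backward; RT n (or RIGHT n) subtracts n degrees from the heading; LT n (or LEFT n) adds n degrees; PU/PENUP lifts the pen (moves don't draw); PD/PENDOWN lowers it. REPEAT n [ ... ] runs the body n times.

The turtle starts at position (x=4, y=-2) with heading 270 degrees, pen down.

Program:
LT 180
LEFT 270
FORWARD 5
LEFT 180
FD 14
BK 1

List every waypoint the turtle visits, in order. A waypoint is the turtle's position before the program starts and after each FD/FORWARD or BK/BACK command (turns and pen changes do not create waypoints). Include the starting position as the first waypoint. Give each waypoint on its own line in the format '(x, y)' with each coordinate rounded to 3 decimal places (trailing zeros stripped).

Answer: (4, -2)
(9, -2)
(-5, -2)
(-4, -2)

Derivation:
Executing turtle program step by step:
Start: pos=(4,-2), heading=270, pen down
LT 180: heading 270 -> 90
LT 270: heading 90 -> 0
FD 5: (4,-2) -> (9,-2) [heading=0, draw]
LT 180: heading 0 -> 180
FD 14: (9,-2) -> (-5,-2) [heading=180, draw]
BK 1: (-5,-2) -> (-4,-2) [heading=180, draw]
Final: pos=(-4,-2), heading=180, 3 segment(s) drawn
Waypoints (4 total):
(4, -2)
(9, -2)
(-5, -2)
(-4, -2)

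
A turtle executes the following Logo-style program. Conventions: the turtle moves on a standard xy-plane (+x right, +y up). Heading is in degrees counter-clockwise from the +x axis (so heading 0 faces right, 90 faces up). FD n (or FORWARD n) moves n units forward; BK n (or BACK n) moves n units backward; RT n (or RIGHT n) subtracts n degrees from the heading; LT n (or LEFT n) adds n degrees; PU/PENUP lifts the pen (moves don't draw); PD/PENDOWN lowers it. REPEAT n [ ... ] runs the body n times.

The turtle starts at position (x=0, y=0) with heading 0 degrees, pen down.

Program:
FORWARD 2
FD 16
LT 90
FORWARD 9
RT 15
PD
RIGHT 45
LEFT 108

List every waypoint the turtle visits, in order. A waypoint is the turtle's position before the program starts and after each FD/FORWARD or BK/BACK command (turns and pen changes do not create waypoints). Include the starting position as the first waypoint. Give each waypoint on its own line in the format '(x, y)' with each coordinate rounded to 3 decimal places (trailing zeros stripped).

Executing turtle program step by step:
Start: pos=(0,0), heading=0, pen down
FD 2: (0,0) -> (2,0) [heading=0, draw]
FD 16: (2,0) -> (18,0) [heading=0, draw]
LT 90: heading 0 -> 90
FD 9: (18,0) -> (18,9) [heading=90, draw]
RT 15: heading 90 -> 75
PD: pen down
RT 45: heading 75 -> 30
LT 108: heading 30 -> 138
Final: pos=(18,9), heading=138, 3 segment(s) drawn
Waypoints (4 total):
(0, 0)
(2, 0)
(18, 0)
(18, 9)

Answer: (0, 0)
(2, 0)
(18, 0)
(18, 9)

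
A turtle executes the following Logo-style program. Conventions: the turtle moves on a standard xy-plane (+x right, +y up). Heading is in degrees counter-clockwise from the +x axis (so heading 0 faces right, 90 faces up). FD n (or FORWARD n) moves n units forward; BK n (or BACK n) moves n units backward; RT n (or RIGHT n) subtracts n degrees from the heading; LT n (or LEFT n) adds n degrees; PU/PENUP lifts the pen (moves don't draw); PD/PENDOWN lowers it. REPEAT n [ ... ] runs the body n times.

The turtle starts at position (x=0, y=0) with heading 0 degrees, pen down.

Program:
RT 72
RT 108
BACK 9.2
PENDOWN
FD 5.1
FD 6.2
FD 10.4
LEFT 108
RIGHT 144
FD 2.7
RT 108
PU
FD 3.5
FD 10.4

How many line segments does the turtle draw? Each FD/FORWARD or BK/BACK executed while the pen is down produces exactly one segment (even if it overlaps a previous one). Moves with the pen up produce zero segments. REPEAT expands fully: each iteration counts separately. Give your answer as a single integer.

Executing turtle program step by step:
Start: pos=(0,0), heading=0, pen down
RT 72: heading 0 -> 288
RT 108: heading 288 -> 180
BK 9.2: (0,0) -> (9.2,0) [heading=180, draw]
PD: pen down
FD 5.1: (9.2,0) -> (4.1,0) [heading=180, draw]
FD 6.2: (4.1,0) -> (-2.1,0) [heading=180, draw]
FD 10.4: (-2.1,0) -> (-12.5,0) [heading=180, draw]
LT 108: heading 180 -> 288
RT 144: heading 288 -> 144
FD 2.7: (-12.5,0) -> (-14.684,1.587) [heading=144, draw]
RT 108: heading 144 -> 36
PU: pen up
FD 3.5: (-14.684,1.587) -> (-11.853,3.644) [heading=36, move]
FD 10.4: (-11.853,3.644) -> (-3.439,9.757) [heading=36, move]
Final: pos=(-3.439,9.757), heading=36, 5 segment(s) drawn
Segments drawn: 5

Answer: 5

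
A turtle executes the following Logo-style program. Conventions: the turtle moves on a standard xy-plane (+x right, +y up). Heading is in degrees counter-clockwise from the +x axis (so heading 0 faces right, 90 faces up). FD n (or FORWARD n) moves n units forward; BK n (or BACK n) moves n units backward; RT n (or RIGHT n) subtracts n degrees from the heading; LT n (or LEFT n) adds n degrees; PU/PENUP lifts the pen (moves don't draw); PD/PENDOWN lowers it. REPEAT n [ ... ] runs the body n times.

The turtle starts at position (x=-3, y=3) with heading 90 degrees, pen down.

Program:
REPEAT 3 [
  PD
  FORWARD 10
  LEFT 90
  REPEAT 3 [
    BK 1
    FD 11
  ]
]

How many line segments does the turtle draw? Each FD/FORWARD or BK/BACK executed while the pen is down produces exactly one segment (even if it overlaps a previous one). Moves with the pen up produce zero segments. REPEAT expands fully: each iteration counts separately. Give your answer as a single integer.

Answer: 21

Derivation:
Executing turtle program step by step:
Start: pos=(-3,3), heading=90, pen down
REPEAT 3 [
  -- iteration 1/3 --
  PD: pen down
  FD 10: (-3,3) -> (-3,13) [heading=90, draw]
  LT 90: heading 90 -> 180
  REPEAT 3 [
    -- iteration 1/3 --
    BK 1: (-3,13) -> (-2,13) [heading=180, draw]
    FD 11: (-2,13) -> (-13,13) [heading=180, draw]
    -- iteration 2/3 --
    BK 1: (-13,13) -> (-12,13) [heading=180, draw]
    FD 11: (-12,13) -> (-23,13) [heading=180, draw]
    -- iteration 3/3 --
    BK 1: (-23,13) -> (-22,13) [heading=180, draw]
    FD 11: (-22,13) -> (-33,13) [heading=180, draw]
  ]
  -- iteration 2/3 --
  PD: pen down
  FD 10: (-33,13) -> (-43,13) [heading=180, draw]
  LT 90: heading 180 -> 270
  REPEAT 3 [
    -- iteration 1/3 --
    BK 1: (-43,13) -> (-43,14) [heading=270, draw]
    FD 11: (-43,14) -> (-43,3) [heading=270, draw]
    -- iteration 2/3 --
    BK 1: (-43,3) -> (-43,4) [heading=270, draw]
    FD 11: (-43,4) -> (-43,-7) [heading=270, draw]
    -- iteration 3/3 --
    BK 1: (-43,-7) -> (-43,-6) [heading=270, draw]
    FD 11: (-43,-6) -> (-43,-17) [heading=270, draw]
  ]
  -- iteration 3/3 --
  PD: pen down
  FD 10: (-43,-17) -> (-43,-27) [heading=270, draw]
  LT 90: heading 270 -> 0
  REPEAT 3 [
    -- iteration 1/3 --
    BK 1: (-43,-27) -> (-44,-27) [heading=0, draw]
    FD 11: (-44,-27) -> (-33,-27) [heading=0, draw]
    -- iteration 2/3 --
    BK 1: (-33,-27) -> (-34,-27) [heading=0, draw]
    FD 11: (-34,-27) -> (-23,-27) [heading=0, draw]
    -- iteration 3/3 --
    BK 1: (-23,-27) -> (-24,-27) [heading=0, draw]
    FD 11: (-24,-27) -> (-13,-27) [heading=0, draw]
  ]
]
Final: pos=(-13,-27), heading=0, 21 segment(s) drawn
Segments drawn: 21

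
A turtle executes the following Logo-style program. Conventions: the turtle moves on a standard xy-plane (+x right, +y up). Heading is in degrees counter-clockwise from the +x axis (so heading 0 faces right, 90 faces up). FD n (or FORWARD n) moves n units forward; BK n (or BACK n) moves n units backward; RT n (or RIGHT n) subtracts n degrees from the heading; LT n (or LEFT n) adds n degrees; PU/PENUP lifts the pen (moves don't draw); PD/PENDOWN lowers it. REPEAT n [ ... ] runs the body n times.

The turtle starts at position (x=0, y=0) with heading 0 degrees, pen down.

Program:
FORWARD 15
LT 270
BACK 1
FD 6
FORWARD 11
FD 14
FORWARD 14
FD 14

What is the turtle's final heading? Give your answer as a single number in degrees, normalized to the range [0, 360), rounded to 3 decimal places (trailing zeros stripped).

Executing turtle program step by step:
Start: pos=(0,0), heading=0, pen down
FD 15: (0,0) -> (15,0) [heading=0, draw]
LT 270: heading 0 -> 270
BK 1: (15,0) -> (15,1) [heading=270, draw]
FD 6: (15,1) -> (15,-5) [heading=270, draw]
FD 11: (15,-5) -> (15,-16) [heading=270, draw]
FD 14: (15,-16) -> (15,-30) [heading=270, draw]
FD 14: (15,-30) -> (15,-44) [heading=270, draw]
FD 14: (15,-44) -> (15,-58) [heading=270, draw]
Final: pos=(15,-58), heading=270, 7 segment(s) drawn

Answer: 270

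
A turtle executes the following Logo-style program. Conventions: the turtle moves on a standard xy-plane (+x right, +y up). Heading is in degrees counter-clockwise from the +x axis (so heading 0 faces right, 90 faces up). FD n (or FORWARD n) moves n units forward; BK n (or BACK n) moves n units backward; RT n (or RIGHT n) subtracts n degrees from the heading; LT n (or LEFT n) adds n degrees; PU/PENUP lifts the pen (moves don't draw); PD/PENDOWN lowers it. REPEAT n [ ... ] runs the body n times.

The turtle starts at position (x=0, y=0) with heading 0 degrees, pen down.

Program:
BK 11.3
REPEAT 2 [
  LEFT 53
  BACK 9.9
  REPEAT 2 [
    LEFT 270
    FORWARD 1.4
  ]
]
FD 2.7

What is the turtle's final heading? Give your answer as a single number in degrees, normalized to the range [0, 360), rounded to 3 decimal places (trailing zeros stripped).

Answer: 106

Derivation:
Executing turtle program step by step:
Start: pos=(0,0), heading=0, pen down
BK 11.3: (0,0) -> (-11.3,0) [heading=0, draw]
REPEAT 2 [
  -- iteration 1/2 --
  LT 53: heading 0 -> 53
  BK 9.9: (-11.3,0) -> (-17.258,-7.906) [heading=53, draw]
  REPEAT 2 [
    -- iteration 1/2 --
    LT 270: heading 53 -> 323
    FD 1.4: (-17.258,-7.906) -> (-16.14,-8.749) [heading=323, draw]
    -- iteration 2/2 --
    LT 270: heading 323 -> 233
    FD 1.4: (-16.14,-8.749) -> (-16.982,-9.867) [heading=233, draw]
  ]
  -- iteration 2/2 --
  LT 53: heading 233 -> 286
  BK 9.9: (-16.982,-9.867) -> (-19.711,-0.351) [heading=286, draw]
  REPEAT 2 [
    -- iteration 1/2 --
    LT 270: heading 286 -> 196
    FD 1.4: (-19.711,-0.351) -> (-21.057,-0.737) [heading=196, draw]
    -- iteration 2/2 --
    LT 270: heading 196 -> 106
    FD 1.4: (-21.057,-0.737) -> (-21.443,0.609) [heading=106, draw]
  ]
]
FD 2.7: (-21.443,0.609) -> (-22.187,3.205) [heading=106, draw]
Final: pos=(-22.187,3.205), heading=106, 8 segment(s) drawn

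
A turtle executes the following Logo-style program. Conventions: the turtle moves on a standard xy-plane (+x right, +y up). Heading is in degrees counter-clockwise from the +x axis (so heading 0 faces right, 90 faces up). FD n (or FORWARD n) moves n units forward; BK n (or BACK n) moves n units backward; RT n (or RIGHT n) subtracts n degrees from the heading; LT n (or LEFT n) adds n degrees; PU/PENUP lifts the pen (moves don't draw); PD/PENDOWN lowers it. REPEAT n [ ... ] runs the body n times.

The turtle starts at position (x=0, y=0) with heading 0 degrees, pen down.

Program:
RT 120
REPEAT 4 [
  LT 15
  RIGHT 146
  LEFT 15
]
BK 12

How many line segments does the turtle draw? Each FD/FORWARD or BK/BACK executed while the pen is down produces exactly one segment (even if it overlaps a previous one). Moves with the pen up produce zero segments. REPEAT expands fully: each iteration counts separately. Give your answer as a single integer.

Answer: 1

Derivation:
Executing turtle program step by step:
Start: pos=(0,0), heading=0, pen down
RT 120: heading 0 -> 240
REPEAT 4 [
  -- iteration 1/4 --
  LT 15: heading 240 -> 255
  RT 146: heading 255 -> 109
  LT 15: heading 109 -> 124
  -- iteration 2/4 --
  LT 15: heading 124 -> 139
  RT 146: heading 139 -> 353
  LT 15: heading 353 -> 8
  -- iteration 3/4 --
  LT 15: heading 8 -> 23
  RT 146: heading 23 -> 237
  LT 15: heading 237 -> 252
  -- iteration 4/4 --
  LT 15: heading 252 -> 267
  RT 146: heading 267 -> 121
  LT 15: heading 121 -> 136
]
BK 12: (0,0) -> (8.632,-8.336) [heading=136, draw]
Final: pos=(8.632,-8.336), heading=136, 1 segment(s) drawn
Segments drawn: 1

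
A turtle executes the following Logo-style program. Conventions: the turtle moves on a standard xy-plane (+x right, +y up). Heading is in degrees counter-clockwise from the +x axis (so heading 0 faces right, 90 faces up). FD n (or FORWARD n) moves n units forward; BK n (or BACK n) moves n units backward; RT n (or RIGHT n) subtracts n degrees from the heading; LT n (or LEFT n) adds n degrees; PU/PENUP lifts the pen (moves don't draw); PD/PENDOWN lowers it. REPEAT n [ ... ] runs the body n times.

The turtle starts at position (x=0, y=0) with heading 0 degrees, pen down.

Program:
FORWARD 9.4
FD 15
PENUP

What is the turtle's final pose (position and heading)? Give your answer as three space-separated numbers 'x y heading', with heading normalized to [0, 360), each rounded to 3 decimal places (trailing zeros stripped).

Executing turtle program step by step:
Start: pos=(0,0), heading=0, pen down
FD 9.4: (0,0) -> (9.4,0) [heading=0, draw]
FD 15: (9.4,0) -> (24.4,0) [heading=0, draw]
PU: pen up
Final: pos=(24.4,0), heading=0, 2 segment(s) drawn

Answer: 24.4 0 0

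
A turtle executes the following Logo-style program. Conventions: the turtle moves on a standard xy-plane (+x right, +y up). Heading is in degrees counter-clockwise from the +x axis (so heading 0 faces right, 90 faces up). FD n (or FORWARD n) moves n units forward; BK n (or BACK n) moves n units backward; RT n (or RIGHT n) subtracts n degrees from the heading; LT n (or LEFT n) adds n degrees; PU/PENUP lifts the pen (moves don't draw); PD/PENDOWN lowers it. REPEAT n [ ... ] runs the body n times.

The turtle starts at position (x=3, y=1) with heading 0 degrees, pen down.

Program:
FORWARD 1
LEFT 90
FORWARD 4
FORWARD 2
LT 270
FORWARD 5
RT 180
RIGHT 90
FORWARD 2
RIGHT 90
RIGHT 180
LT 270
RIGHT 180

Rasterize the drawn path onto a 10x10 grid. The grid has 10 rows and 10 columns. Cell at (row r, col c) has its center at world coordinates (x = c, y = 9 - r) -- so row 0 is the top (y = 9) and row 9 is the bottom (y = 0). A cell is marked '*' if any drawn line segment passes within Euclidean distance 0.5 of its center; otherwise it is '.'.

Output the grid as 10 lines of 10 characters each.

Answer: .........*
.........*
....******
....*.....
....*.....
....*.....
....*.....
....*.....
...**.....
..........

Derivation:
Segment 0: (3,1) -> (4,1)
Segment 1: (4,1) -> (4,5)
Segment 2: (4,5) -> (4,7)
Segment 3: (4,7) -> (9,7)
Segment 4: (9,7) -> (9,9)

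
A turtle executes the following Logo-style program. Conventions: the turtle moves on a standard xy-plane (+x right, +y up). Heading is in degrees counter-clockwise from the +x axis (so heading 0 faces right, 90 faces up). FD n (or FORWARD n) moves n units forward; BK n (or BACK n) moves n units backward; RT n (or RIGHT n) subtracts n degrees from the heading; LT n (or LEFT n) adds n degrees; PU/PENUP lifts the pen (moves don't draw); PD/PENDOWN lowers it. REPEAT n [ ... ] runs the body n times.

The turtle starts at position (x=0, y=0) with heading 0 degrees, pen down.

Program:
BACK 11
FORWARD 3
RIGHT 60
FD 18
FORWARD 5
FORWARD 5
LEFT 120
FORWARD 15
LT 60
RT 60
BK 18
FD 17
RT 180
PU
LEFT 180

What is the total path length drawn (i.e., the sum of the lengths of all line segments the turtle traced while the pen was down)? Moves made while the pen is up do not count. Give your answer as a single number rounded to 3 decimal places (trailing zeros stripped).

Executing turtle program step by step:
Start: pos=(0,0), heading=0, pen down
BK 11: (0,0) -> (-11,0) [heading=0, draw]
FD 3: (-11,0) -> (-8,0) [heading=0, draw]
RT 60: heading 0 -> 300
FD 18: (-8,0) -> (1,-15.588) [heading=300, draw]
FD 5: (1,-15.588) -> (3.5,-19.919) [heading=300, draw]
FD 5: (3.5,-19.919) -> (6,-24.249) [heading=300, draw]
LT 120: heading 300 -> 60
FD 15: (6,-24.249) -> (13.5,-11.258) [heading=60, draw]
LT 60: heading 60 -> 120
RT 60: heading 120 -> 60
BK 18: (13.5,-11.258) -> (4.5,-26.847) [heading=60, draw]
FD 17: (4.5,-26.847) -> (13,-12.124) [heading=60, draw]
RT 180: heading 60 -> 240
PU: pen up
LT 180: heading 240 -> 60
Final: pos=(13,-12.124), heading=60, 8 segment(s) drawn

Segment lengths:
  seg 1: (0,0) -> (-11,0), length = 11
  seg 2: (-11,0) -> (-8,0), length = 3
  seg 3: (-8,0) -> (1,-15.588), length = 18
  seg 4: (1,-15.588) -> (3.5,-19.919), length = 5
  seg 5: (3.5,-19.919) -> (6,-24.249), length = 5
  seg 6: (6,-24.249) -> (13.5,-11.258), length = 15
  seg 7: (13.5,-11.258) -> (4.5,-26.847), length = 18
  seg 8: (4.5,-26.847) -> (13,-12.124), length = 17
Total = 92

Answer: 92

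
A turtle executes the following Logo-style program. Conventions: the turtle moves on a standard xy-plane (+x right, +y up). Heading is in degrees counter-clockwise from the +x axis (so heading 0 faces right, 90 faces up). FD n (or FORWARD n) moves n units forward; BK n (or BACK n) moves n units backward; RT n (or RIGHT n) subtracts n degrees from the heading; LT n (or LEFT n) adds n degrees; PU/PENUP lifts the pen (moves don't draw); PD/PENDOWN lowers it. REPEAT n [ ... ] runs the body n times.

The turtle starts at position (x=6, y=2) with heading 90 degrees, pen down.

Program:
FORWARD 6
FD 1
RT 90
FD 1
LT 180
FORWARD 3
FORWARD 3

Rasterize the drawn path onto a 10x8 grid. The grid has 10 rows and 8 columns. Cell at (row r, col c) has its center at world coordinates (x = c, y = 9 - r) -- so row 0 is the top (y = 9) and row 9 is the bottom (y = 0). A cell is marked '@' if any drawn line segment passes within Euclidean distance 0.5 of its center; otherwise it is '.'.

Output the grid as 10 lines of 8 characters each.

Answer: .@@@@@@@
......@.
......@.
......@.
......@.
......@.
......@.
......@.
........
........

Derivation:
Segment 0: (6,2) -> (6,8)
Segment 1: (6,8) -> (6,9)
Segment 2: (6,9) -> (7,9)
Segment 3: (7,9) -> (4,9)
Segment 4: (4,9) -> (1,9)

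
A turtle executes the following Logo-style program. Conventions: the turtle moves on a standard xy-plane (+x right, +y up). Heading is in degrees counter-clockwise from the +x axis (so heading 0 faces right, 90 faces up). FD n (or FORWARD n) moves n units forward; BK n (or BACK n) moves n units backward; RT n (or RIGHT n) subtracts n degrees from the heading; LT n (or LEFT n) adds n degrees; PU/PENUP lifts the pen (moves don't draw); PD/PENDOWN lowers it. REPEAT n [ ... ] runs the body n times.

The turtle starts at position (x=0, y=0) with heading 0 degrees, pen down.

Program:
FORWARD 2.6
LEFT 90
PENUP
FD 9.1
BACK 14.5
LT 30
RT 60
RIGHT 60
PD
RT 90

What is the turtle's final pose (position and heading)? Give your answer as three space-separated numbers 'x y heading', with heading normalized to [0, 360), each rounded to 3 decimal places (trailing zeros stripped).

Executing turtle program step by step:
Start: pos=(0,0), heading=0, pen down
FD 2.6: (0,0) -> (2.6,0) [heading=0, draw]
LT 90: heading 0 -> 90
PU: pen up
FD 9.1: (2.6,0) -> (2.6,9.1) [heading=90, move]
BK 14.5: (2.6,9.1) -> (2.6,-5.4) [heading=90, move]
LT 30: heading 90 -> 120
RT 60: heading 120 -> 60
RT 60: heading 60 -> 0
PD: pen down
RT 90: heading 0 -> 270
Final: pos=(2.6,-5.4), heading=270, 1 segment(s) drawn

Answer: 2.6 -5.4 270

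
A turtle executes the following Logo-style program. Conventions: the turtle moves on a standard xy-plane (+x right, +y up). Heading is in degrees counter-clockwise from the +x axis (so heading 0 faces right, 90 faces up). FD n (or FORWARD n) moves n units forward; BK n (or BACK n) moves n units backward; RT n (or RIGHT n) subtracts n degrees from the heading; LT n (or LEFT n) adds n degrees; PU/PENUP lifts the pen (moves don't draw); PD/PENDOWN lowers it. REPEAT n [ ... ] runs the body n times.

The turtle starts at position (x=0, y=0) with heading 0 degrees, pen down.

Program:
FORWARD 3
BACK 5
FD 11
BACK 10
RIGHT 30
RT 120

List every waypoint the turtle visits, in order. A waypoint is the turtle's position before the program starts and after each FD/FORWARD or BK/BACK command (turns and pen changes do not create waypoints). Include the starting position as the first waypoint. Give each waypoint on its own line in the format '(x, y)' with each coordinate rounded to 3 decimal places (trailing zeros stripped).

Answer: (0, 0)
(3, 0)
(-2, 0)
(9, 0)
(-1, 0)

Derivation:
Executing turtle program step by step:
Start: pos=(0,0), heading=0, pen down
FD 3: (0,0) -> (3,0) [heading=0, draw]
BK 5: (3,0) -> (-2,0) [heading=0, draw]
FD 11: (-2,0) -> (9,0) [heading=0, draw]
BK 10: (9,0) -> (-1,0) [heading=0, draw]
RT 30: heading 0 -> 330
RT 120: heading 330 -> 210
Final: pos=(-1,0), heading=210, 4 segment(s) drawn
Waypoints (5 total):
(0, 0)
(3, 0)
(-2, 0)
(9, 0)
(-1, 0)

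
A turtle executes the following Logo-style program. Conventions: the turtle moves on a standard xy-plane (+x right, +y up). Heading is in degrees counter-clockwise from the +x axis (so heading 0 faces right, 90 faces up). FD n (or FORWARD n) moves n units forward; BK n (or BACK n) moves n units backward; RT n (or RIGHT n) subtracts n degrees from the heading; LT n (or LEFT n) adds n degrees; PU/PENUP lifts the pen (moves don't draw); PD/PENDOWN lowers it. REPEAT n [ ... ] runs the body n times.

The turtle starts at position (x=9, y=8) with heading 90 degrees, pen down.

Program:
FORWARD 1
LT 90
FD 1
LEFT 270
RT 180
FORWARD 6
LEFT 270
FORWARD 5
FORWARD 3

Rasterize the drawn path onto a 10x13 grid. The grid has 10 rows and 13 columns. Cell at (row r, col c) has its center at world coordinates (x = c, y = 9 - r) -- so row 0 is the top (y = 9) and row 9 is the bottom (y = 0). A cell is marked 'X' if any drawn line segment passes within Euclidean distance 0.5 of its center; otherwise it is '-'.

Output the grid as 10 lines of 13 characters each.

Answer: --------XX---
--------XX---
--------X----
--------X----
--------X----
--------X----
XXXXXXXXX----
-------------
-------------
-------------

Derivation:
Segment 0: (9,8) -> (9,9)
Segment 1: (9,9) -> (8,9)
Segment 2: (8,9) -> (8,3)
Segment 3: (8,3) -> (3,3)
Segment 4: (3,3) -> (-0,3)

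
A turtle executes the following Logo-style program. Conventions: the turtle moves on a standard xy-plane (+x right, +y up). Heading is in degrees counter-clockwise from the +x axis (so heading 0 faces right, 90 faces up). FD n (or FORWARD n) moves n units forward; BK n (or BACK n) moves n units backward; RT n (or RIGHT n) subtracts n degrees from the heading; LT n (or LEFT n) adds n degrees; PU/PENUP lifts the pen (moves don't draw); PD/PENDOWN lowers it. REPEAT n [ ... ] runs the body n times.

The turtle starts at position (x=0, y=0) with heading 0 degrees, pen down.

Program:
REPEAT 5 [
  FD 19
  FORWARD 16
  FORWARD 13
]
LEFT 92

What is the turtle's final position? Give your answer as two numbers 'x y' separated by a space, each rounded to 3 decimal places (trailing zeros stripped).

Answer: 240 0

Derivation:
Executing turtle program step by step:
Start: pos=(0,0), heading=0, pen down
REPEAT 5 [
  -- iteration 1/5 --
  FD 19: (0,0) -> (19,0) [heading=0, draw]
  FD 16: (19,0) -> (35,0) [heading=0, draw]
  FD 13: (35,0) -> (48,0) [heading=0, draw]
  -- iteration 2/5 --
  FD 19: (48,0) -> (67,0) [heading=0, draw]
  FD 16: (67,0) -> (83,0) [heading=0, draw]
  FD 13: (83,0) -> (96,0) [heading=0, draw]
  -- iteration 3/5 --
  FD 19: (96,0) -> (115,0) [heading=0, draw]
  FD 16: (115,0) -> (131,0) [heading=0, draw]
  FD 13: (131,0) -> (144,0) [heading=0, draw]
  -- iteration 4/5 --
  FD 19: (144,0) -> (163,0) [heading=0, draw]
  FD 16: (163,0) -> (179,0) [heading=0, draw]
  FD 13: (179,0) -> (192,0) [heading=0, draw]
  -- iteration 5/5 --
  FD 19: (192,0) -> (211,0) [heading=0, draw]
  FD 16: (211,0) -> (227,0) [heading=0, draw]
  FD 13: (227,0) -> (240,0) [heading=0, draw]
]
LT 92: heading 0 -> 92
Final: pos=(240,0), heading=92, 15 segment(s) drawn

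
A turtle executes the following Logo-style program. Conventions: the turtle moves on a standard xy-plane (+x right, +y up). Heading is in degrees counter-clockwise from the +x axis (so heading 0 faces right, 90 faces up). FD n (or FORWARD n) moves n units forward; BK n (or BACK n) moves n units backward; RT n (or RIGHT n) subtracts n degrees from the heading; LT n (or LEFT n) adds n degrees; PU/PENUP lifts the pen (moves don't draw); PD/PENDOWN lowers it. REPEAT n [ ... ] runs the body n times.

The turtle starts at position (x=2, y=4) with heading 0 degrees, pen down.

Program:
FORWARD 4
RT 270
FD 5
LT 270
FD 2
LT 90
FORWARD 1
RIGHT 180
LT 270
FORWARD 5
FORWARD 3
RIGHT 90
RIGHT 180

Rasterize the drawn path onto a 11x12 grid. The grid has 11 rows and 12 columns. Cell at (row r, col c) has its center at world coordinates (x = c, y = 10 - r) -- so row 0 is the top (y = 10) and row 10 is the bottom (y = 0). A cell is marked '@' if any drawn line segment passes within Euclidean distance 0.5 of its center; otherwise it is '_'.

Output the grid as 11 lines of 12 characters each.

Segment 0: (2,4) -> (6,4)
Segment 1: (6,4) -> (6,9)
Segment 2: (6,9) -> (8,9)
Segment 3: (8,9) -> (8,10)
Segment 4: (8,10) -> (3,10)
Segment 5: (3,10) -> (-0,10)

Answer: @@@@@@@@@___
______@@@___
______@_____
______@_____
______@_____
______@_____
__@@@@@_____
____________
____________
____________
____________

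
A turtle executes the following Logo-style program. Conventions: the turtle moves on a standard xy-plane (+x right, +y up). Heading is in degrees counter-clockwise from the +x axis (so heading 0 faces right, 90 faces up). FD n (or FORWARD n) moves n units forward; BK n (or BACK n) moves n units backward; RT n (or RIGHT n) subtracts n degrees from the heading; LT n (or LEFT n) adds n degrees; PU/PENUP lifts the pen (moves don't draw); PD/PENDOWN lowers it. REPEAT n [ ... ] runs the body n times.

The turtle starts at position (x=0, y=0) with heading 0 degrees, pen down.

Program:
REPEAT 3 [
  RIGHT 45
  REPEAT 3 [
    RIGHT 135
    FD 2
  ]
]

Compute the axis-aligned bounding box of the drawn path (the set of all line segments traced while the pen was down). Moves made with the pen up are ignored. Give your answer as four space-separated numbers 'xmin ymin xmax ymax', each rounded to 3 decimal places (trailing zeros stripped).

Executing turtle program step by step:
Start: pos=(0,0), heading=0, pen down
REPEAT 3 [
  -- iteration 1/3 --
  RT 45: heading 0 -> 315
  REPEAT 3 [
    -- iteration 1/3 --
    RT 135: heading 315 -> 180
    FD 2: (0,0) -> (-2,0) [heading=180, draw]
    -- iteration 2/3 --
    RT 135: heading 180 -> 45
    FD 2: (-2,0) -> (-0.586,1.414) [heading=45, draw]
    -- iteration 3/3 --
    RT 135: heading 45 -> 270
    FD 2: (-0.586,1.414) -> (-0.586,-0.586) [heading=270, draw]
  ]
  -- iteration 2/3 --
  RT 45: heading 270 -> 225
  REPEAT 3 [
    -- iteration 1/3 --
    RT 135: heading 225 -> 90
    FD 2: (-0.586,-0.586) -> (-0.586,1.414) [heading=90, draw]
    -- iteration 2/3 --
    RT 135: heading 90 -> 315
    FD 2: (-0.586,1.414) -> (0.828,0) [heading=315, draw]
    -- iteration 3/3 --
    RT 135: heading 315 -> 180
    FD 2: (0.828,0) -> (-1.172,0) [heading=180, draw]
  ]
  -- iteration 3/3 --
  RT 45: heading 180 -> 135
  REPEAT 3 [
    -- iteration 1/3 --
    RT 135: heading 135 -> 0
    FD 2: (-1.172,0) -> (0.828,0) [heading=0, draw]
    -- iteration 2/3 --
    RT 135: heading 0 -> 225
    FD 2: (0.828,0) -> (-0.586,-1.414) [heading=225, draw]
    -- iteration 3/3 --
    RT 135: heading 225 -> 90
    FD 2: (-0.586,-1.414) -> (-0.586,0.586) [heading=90, draw]
  ]
]
Final: pos=(-0.586,0.586), heading=90, 9 segment(s) drawn

Segment endpoints: x in {-2, -1.172, -0.586, -0.586, -0.586, -0.586, -0.586, 0, 0.828}, y in {-1.414, -0.586, 0, 0, 0, 0, 0, 0.586, 1.414}
xmin=-2, ymin=-1.414, xmax=0.828, ymax=1.414

Answer: -2 -1.414 0.828 1.414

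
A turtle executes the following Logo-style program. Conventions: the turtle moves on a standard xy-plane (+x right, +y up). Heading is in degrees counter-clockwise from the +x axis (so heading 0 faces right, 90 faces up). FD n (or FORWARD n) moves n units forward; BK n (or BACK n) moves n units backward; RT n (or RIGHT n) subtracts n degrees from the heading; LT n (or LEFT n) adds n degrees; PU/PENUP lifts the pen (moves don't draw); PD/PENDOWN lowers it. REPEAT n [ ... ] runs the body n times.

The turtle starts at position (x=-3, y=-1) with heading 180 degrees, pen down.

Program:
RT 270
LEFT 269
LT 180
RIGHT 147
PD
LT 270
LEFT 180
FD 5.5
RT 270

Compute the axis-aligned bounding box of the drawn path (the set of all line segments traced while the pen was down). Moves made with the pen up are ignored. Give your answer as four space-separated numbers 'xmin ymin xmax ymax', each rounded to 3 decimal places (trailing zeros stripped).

Answer: -3 -5.664 -0.085 -1

Derivation:
Executing turtle program step by step:
Start: pos=(-3,-1), heading=180, pen down
RT 270: heading 180 -> 270
LT 269: heading 270 -> 179
LT 180: heading 179 -> 359
RT 147: heading 359 -> 212
PD: pen down
LT 270: heading 212 -> 122
LT 180: heading 122 -> 302
FD 5.5: (-3,-1) -> (-0.085,-5.664) [heading=302, draw]
RT 270: heading 302 -> 32
Final: pos=(-0.085,-5.664), heading=32, 1 segment(s) drawn

Segment endpoints: x in {-3, -0.085}, y in {-5.664, -1}
xmin=-3, ymin=-5.664, xmax=-0.085, ymax=-1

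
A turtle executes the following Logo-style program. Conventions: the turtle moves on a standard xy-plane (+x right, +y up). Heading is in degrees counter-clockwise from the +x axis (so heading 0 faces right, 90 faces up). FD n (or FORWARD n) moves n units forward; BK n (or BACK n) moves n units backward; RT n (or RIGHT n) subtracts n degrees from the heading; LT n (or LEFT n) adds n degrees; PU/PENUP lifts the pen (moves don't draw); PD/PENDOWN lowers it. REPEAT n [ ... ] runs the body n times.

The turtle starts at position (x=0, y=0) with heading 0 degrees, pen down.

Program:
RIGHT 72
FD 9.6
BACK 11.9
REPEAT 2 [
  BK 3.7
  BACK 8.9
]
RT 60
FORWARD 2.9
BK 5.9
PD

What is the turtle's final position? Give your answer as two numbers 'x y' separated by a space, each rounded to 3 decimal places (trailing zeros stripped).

Executing turtle program step by step:
Start: pos=(0,0), heading=0, pen down
RT 72: heading 0 -> 288
FD 9.6: (0,0) -> (2.967,-9.13) [heading=288, draw]
BK 11.9: (2.967,-9.13) -> (-0.711,2.187) [heading=288, draw]
REPEAT 2 [
  -- iteration 1/2 --
  BK 3.7: (-0.711,2.187) -> (-1.854,5.706) [heading=288, draw]
  BK 8.9: (-1.854,5.706) -> (-4.604,14.171) [heading=288, draw]
  -- iteration 2/2 --
  BK 3.7: (-4.604,14.171) -> (-5.748,17.69) [heading=288, draw]
  BK 8.9: (-5.748,17.69) -> (-8.498,26.154) [heading=288, draw]
]
RT 60: heading 288 -> 228
FD 2.9: (-8.498,26.154) -> (-10.438,23.999) [heading=228, draw]
BK 5.9: (-10.438,23.999) -> (-6.491,28.383) [heading=228, draw]
PD: pen down
Final: pos=(-6.491,28.383), heading=228, 8 segment(s) drawn

Answer: -6.491 28.383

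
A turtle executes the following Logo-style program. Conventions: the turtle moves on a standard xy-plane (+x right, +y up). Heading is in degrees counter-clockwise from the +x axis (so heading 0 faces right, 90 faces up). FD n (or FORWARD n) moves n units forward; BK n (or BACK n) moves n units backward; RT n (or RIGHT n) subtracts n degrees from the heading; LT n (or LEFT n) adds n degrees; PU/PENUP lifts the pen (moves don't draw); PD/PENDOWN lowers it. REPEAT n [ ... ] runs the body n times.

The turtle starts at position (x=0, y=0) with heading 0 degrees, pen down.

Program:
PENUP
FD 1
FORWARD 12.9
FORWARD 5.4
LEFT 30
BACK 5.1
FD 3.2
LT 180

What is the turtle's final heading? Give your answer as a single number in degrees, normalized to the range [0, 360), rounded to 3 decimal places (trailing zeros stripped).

Answer: 210

Derivation:
Executing turtle program step by step:
Start: pos=(0,0), heading=0, pen down
PU: pen up
FD 1: (0,0) -> (1,0) [heading=0, move]
FD 12.9: (1,0) -> (13.9,0) [heading=0, move]
FD 5.4: (13.9,0) -> (19.3,0) [heading=0, move]
LT 30: heading 0 -> 30
BK 5.1: (19.3,0) -> (14.883,-2.55) [heading=30, move]
FD 3.2: (14.883,-2.55) -> (17.655,-0.95) [heading=30, move]
LT 180: heading 30 -> 210
Final: pos=(17.655,-0.95), heading=210, 0 segment(s) drawn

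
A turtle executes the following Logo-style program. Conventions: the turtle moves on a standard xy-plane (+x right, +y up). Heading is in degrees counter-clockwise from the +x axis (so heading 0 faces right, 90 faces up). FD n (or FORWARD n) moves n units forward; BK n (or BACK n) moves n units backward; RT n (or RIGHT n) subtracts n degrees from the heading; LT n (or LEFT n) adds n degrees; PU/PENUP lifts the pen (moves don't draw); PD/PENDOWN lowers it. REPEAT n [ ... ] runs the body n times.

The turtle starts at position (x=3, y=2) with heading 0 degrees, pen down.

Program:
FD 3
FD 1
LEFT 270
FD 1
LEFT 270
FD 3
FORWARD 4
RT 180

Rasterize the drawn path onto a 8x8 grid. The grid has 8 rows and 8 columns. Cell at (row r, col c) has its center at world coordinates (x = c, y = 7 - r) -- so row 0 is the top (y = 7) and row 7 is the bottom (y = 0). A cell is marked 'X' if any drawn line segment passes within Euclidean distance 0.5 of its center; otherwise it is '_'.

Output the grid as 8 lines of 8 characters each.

Segment 0: (3,2) -> (6,2)
Segment 1: (6,2) -> (7,2)
Segment 2: (7,2) -> (7,1)
Segment 3: (7,1) -> (4,1)
Segment 4: (4,1) -> (0,1)

Answer: ________
________
________
________
________
___XXXXX
XXXXXXXX
________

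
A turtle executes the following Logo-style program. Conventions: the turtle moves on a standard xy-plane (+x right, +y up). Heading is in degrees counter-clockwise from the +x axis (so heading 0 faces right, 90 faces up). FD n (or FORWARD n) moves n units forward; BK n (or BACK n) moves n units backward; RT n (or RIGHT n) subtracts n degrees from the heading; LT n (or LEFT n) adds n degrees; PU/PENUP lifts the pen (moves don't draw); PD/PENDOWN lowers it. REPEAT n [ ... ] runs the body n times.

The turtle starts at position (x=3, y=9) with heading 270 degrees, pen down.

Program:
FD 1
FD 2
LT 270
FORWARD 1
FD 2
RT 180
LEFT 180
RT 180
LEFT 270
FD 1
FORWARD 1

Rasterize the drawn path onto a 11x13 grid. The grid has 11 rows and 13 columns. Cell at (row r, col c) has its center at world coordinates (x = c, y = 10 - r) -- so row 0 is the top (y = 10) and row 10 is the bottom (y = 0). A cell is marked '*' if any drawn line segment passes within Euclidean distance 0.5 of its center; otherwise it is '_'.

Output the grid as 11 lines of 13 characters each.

Segment 0: (3,9) -> (3,8)
Segment 1: (3,8) -> (3,6)
Segment 2: (3,6) -> (2,6)
Segment 3: (2,6) -> (-0,6)
Segment 4: (-0,6) -> (-0,5)
Segment 5: (-0,5) -> (-0,4)

Answer: _____________
___*_________
___*_________
___*_________
****_________
*____________
*____________
_____________
_____________
_____________
_____________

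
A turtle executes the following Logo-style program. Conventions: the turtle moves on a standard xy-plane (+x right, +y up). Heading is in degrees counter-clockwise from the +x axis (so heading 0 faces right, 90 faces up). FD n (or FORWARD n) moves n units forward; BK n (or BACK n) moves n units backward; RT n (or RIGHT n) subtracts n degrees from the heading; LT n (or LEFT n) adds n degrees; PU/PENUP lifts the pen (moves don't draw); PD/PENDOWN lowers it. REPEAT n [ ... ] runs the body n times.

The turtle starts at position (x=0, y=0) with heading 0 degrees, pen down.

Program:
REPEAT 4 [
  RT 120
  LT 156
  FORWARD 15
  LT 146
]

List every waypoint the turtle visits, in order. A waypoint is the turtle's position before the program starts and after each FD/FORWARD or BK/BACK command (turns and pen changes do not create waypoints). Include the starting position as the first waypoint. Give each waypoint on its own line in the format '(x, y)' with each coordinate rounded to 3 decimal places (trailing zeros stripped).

Executing turtle program step by step:
Start: pos=(0,0), heading=0, pen down
REPEAT 4 [
  -- iteration 1/4 --
  RT 120: heading 0 -> 240
  LT 156: heading 240 -> 36
  FD 15: (0,0) -> (12.135,8.817) [heading=36, draw]
  LT 146: heading 36 -> 182
  -- iteration 2/4 --
  RT 120: heading 182 -> 62
  LT 156: heading 62 -> 218
  FD 15: (12.135,8.817) -> (0.315,-0.418) [heading=218, draw]
  LT 146: heading 218 -> 4
  -- iteration 3/4 --
  RT 120: heading 4 -> 244
  LT 156: heading 244 -> 40
  FD 15: (0.315,-0.418) -> (11.806,9.224) [heading=40, draw]
  LT 146: heading 40 -> 186
  -- iteration 4/4 --
  RT 120: heading 186 -> 66
  LT 156: heading 66 -> 222
  FD 15: (11.806,9.224) -> (0.659,-0.813) [heading=222, draw]
  LT 146: heading 222 -> 8
]
Final: pos=(0.659,-0.813), heading=8, 4 segment(s) drawn
Waypoints (5 total):
(0, 0)
(12.135, 8.817)
(0.315, -0.418)
(11.806, 9.224)
(0.659, -0.813)

Answer: (0, 0)
(12.135, 8.817)
(0.315, -0.418)
(11.806, 9.224)
(0.659, -0.813)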